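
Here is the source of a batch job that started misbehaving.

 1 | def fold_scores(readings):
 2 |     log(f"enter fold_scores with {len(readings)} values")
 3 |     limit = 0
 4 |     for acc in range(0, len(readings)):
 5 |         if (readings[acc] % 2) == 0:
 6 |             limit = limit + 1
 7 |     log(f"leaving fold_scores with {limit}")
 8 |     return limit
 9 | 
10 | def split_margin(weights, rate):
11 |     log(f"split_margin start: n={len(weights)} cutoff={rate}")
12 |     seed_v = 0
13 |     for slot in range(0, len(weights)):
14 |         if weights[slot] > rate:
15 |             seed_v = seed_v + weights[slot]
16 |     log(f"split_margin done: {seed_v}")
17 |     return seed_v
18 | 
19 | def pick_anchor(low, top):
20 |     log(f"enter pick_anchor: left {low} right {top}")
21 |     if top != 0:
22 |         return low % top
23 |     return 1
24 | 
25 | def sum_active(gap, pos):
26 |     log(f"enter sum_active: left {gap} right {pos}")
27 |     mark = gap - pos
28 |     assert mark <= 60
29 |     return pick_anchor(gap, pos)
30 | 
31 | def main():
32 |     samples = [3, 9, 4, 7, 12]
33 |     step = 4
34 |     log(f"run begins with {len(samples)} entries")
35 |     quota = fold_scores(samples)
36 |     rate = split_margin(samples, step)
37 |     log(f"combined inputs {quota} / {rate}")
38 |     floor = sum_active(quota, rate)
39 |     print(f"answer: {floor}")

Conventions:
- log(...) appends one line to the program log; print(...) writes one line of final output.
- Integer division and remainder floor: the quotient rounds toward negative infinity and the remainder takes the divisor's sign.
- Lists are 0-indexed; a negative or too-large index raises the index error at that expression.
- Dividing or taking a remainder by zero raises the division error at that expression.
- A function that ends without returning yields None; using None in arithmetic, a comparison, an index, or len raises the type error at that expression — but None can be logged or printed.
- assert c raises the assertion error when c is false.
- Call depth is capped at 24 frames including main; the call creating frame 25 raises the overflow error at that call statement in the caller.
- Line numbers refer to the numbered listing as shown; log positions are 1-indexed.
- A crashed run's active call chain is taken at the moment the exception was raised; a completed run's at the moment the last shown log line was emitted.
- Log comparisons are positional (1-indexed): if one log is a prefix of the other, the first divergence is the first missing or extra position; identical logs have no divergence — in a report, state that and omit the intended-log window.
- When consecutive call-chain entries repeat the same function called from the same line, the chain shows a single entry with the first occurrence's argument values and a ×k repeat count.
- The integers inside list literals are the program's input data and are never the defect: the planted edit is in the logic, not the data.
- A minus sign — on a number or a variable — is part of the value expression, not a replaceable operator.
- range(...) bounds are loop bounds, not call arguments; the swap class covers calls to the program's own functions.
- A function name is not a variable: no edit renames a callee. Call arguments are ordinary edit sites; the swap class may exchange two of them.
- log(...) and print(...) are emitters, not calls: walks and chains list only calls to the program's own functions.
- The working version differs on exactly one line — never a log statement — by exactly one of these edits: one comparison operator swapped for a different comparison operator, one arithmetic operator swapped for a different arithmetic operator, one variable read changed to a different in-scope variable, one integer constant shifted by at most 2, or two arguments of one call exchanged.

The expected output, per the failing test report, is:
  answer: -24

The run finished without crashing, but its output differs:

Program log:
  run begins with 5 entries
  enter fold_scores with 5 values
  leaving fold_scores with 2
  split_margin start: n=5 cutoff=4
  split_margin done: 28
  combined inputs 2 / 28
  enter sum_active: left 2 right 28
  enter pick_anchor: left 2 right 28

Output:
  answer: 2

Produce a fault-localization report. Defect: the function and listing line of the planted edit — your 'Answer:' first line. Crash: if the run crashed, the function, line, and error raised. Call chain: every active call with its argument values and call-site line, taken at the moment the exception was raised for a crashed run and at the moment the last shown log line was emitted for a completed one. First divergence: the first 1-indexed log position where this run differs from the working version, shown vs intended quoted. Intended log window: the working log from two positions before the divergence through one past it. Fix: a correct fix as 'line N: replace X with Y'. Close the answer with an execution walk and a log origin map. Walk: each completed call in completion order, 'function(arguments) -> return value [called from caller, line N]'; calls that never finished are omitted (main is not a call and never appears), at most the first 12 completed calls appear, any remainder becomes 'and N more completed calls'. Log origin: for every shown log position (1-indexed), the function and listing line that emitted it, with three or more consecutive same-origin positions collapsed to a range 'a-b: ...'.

Answer: the defect is in sum_active at line 29.
Core observation: The log first diverges at position 8: the faulty run prints 'enter pick_anchor: left 2 right 28' where the working version prints 'enter pick_anchor: left 2 right -26'.
Call chain: main -> sum_active(2, 28) (called at line 38) -> pick_anchor(2, 28) (called at line 29).
First divergence: position 8 — the shown line 'enter pick_anchor: left 2 right 28' should read 'enter pick_anchor: left 2 right -26'.
Intended log window:
  6: combined inputs 2 / 28
  7: enter sum_active: left 2 right 28
  8: enter pick_anchor: left 2 right -26
Execution walk:
  fold_scores([3, 9, 4, 7, 12]) -> 2  [called from main, line 35]
  split_margin([3, 9, 4, 7, 12], 4) -> 28  [called from main, line 36]
  pick_anchor(2, 28) -> 2  [called from sum_active, line 29]
  sum_active(2, 28) -> 2  [called from main, line 38]
Log origin:
  1 — main, line 34
  2 — fold_scores, line 2
  3 — fold_scores, line 7
  4 — split_margin, line 11
  5 — split_margin, line 16
  6 — main, line 37
  7 — sum_active, line 26
  8 — pick_anchor, line 20
A correct fix: line 29: replace `pos` with `mark`.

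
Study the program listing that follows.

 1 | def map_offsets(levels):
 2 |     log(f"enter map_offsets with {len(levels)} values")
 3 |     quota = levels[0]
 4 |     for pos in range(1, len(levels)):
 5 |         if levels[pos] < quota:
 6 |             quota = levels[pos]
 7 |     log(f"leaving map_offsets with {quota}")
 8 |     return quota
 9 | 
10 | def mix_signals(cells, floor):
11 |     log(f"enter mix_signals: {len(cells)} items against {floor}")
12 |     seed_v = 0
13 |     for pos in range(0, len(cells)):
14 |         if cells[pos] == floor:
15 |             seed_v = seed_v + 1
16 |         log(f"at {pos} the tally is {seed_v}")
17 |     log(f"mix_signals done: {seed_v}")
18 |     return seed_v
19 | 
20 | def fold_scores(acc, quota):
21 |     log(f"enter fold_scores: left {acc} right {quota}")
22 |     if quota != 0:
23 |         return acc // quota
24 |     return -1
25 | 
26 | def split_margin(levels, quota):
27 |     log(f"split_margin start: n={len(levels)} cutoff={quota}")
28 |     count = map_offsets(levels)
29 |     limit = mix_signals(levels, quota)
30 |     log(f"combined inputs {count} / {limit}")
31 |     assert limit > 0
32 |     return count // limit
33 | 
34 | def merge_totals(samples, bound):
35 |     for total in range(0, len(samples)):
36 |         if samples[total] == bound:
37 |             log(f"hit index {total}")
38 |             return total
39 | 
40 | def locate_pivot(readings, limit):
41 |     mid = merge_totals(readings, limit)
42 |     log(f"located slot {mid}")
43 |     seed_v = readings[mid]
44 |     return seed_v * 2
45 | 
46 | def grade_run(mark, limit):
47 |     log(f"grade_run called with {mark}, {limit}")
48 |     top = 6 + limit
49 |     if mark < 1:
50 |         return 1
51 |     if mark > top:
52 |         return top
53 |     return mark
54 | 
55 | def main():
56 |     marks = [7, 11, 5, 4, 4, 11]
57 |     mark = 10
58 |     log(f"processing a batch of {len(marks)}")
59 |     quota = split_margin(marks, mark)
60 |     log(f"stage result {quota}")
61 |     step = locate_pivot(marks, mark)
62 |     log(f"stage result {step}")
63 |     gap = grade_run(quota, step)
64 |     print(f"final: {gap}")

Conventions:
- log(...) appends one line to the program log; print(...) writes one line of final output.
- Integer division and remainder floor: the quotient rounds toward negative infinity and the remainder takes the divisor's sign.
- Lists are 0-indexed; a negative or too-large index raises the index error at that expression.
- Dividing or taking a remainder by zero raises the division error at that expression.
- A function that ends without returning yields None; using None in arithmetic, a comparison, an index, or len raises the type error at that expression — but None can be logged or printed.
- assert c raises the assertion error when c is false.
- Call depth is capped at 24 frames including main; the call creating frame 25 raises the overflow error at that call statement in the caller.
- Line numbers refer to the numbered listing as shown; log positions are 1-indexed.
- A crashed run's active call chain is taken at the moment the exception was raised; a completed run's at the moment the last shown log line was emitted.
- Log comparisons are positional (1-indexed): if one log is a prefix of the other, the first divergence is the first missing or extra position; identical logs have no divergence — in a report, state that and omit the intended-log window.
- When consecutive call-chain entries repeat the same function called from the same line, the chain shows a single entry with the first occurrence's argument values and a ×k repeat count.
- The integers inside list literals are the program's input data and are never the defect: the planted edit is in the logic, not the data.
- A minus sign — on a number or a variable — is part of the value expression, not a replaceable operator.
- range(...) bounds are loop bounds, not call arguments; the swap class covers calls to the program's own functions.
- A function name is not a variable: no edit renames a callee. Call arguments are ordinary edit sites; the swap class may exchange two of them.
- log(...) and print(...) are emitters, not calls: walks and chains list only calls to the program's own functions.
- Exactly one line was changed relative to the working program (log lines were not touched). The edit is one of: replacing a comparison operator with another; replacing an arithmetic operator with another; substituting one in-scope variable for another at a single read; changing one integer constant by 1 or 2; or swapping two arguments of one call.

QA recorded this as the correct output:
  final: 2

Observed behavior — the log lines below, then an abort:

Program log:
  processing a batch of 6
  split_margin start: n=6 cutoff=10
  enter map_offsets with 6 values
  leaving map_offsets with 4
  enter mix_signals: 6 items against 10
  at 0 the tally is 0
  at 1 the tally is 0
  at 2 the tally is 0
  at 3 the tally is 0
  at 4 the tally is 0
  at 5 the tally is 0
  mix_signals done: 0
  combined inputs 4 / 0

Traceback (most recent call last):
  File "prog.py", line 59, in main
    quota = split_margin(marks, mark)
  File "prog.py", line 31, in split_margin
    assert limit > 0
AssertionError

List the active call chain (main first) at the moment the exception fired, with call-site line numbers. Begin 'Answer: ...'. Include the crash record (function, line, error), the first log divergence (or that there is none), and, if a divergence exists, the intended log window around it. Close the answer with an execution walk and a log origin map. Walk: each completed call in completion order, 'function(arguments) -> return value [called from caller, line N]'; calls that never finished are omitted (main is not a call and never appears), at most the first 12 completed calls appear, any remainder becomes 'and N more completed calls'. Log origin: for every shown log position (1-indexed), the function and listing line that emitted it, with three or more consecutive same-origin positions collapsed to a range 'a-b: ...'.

Answer: main -> split_margin (called at line 59).
Core observation: The earliest visible damage is log position 2 — 'split_margin start: n=6 cutoff=10' rather than the intended 'split_margin start: n=6 cutoff=11'.
Crash: split_margin, line 31, AssertionError.
First divergence: position 2 — shown 'split_margin start: n=6 cutoff=10', intended 'split_margin start: n=6 cutoff=11'.
Intended log window:
  1: processing a batch of 6
  2: split_margin start: n=6 cutoff=11
  3: enter map_offsets with 6 values
Execution walk:
  map_offsets([7, 11, 5, 4, 4, 11]) -> 4  [called from split_margin, line 28]
  mix_signals([7, 11, 5, 4, 4, 11], 10) -> 0  [called from split_margin, line 29]
Origin of each log line:
  1: from main, line 58
  2: from split_margin, line 27
  3: from map_offsets, line 2
  4: from map_offsets, line 7
  5: from mix_signals, line 11
  6-11: from mix_signals, line 16
  12: from mix_signals, line 17
  13: from split_margin, line 30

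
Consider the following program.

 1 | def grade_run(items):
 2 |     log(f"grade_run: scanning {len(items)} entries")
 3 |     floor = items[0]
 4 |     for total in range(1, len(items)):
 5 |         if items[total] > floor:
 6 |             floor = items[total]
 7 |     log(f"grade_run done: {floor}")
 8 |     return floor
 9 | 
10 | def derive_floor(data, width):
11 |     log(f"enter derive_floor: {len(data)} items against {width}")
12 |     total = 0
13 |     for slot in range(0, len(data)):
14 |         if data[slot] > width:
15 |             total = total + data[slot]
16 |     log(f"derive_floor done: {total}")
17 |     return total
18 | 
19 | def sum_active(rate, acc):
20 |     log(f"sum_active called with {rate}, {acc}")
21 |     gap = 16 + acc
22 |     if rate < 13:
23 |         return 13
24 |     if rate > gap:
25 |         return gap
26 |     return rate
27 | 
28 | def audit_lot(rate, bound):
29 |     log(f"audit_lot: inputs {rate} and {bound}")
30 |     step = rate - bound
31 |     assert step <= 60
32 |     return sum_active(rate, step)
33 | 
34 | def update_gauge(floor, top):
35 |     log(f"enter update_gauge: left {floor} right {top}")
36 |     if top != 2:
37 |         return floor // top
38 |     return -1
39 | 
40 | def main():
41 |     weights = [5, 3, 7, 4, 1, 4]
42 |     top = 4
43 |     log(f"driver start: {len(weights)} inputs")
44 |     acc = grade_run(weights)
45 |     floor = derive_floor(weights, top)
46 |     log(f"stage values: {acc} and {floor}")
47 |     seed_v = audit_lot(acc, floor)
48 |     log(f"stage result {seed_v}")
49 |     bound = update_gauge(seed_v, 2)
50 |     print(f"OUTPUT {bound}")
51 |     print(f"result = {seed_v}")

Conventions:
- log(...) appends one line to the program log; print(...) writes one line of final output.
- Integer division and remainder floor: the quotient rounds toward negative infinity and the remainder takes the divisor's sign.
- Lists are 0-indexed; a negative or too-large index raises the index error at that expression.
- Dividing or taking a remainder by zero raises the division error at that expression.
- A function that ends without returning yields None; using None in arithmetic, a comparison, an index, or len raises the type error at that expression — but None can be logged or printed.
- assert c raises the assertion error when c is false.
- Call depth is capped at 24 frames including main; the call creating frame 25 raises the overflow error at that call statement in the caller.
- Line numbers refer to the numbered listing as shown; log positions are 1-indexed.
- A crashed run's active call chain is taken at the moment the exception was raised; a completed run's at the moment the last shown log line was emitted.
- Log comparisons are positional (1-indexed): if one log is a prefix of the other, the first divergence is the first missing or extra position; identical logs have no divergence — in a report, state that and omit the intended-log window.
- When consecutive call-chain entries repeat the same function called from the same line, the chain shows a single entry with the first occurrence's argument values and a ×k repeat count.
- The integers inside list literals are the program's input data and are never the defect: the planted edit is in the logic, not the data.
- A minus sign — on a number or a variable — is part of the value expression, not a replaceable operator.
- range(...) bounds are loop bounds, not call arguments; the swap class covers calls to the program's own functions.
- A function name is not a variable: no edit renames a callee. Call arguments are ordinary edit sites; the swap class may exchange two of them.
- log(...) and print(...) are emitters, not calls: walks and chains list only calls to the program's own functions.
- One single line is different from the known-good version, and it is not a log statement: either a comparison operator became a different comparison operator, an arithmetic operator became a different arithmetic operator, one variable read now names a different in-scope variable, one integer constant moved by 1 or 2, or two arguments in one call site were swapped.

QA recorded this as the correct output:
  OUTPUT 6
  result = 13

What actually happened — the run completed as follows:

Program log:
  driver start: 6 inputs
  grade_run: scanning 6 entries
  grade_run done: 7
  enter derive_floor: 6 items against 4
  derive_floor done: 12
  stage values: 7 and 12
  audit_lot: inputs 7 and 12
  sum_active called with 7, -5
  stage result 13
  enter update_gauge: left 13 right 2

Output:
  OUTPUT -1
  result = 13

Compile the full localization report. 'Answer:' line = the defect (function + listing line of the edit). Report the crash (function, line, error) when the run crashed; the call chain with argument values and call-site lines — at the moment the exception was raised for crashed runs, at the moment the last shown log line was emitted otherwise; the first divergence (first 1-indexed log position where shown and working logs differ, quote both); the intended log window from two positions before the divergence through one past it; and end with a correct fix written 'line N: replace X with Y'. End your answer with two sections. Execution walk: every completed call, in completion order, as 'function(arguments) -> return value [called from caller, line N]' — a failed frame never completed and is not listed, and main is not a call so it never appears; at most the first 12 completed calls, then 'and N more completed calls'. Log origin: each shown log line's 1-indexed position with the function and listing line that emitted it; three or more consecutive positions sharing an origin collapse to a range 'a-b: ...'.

Answer: the defect is in update_gauge at line 36.
Key fact: No log line changed; the fault shows up purely in the output.
Call chain: main -> update_gauge(13, 2) (called at line 49).
First divergence: none; the two logs match at every position.
Execution walk:
  grade_run([5, 3, 7, 4, 1, 4]) -> 7  [called from main, line 44]
  derive_floor([5, 3, 7, 4, 1, 4], 4) -> 12  [called from main, line 45]
  sum_active(7, -5) -> 13  [called from audit_lot, line 32]
  audit_lot(7, 12) -> 13  [called from main, line 47]
  update_gauge(13, 2) -> -1  [called from main, line 49]
Log origins:
  1: emitted by main (line 43)
  2: emitted by grade_run (line 2)
  3: emitted by grade_run (line 7)
  4: emitted by derive_floor (line 11)
  5: emitted by derive_floor (line 16)
  6: emitted by main (line 46)
  7: emitted by audit_lot (line 29)
  8: emitted by sum_active (line 20)
  9: emitted by main (line 48)
  10: emitted by update_gauge (line 35)
A correct fix: line 36: replace `2` with `0`.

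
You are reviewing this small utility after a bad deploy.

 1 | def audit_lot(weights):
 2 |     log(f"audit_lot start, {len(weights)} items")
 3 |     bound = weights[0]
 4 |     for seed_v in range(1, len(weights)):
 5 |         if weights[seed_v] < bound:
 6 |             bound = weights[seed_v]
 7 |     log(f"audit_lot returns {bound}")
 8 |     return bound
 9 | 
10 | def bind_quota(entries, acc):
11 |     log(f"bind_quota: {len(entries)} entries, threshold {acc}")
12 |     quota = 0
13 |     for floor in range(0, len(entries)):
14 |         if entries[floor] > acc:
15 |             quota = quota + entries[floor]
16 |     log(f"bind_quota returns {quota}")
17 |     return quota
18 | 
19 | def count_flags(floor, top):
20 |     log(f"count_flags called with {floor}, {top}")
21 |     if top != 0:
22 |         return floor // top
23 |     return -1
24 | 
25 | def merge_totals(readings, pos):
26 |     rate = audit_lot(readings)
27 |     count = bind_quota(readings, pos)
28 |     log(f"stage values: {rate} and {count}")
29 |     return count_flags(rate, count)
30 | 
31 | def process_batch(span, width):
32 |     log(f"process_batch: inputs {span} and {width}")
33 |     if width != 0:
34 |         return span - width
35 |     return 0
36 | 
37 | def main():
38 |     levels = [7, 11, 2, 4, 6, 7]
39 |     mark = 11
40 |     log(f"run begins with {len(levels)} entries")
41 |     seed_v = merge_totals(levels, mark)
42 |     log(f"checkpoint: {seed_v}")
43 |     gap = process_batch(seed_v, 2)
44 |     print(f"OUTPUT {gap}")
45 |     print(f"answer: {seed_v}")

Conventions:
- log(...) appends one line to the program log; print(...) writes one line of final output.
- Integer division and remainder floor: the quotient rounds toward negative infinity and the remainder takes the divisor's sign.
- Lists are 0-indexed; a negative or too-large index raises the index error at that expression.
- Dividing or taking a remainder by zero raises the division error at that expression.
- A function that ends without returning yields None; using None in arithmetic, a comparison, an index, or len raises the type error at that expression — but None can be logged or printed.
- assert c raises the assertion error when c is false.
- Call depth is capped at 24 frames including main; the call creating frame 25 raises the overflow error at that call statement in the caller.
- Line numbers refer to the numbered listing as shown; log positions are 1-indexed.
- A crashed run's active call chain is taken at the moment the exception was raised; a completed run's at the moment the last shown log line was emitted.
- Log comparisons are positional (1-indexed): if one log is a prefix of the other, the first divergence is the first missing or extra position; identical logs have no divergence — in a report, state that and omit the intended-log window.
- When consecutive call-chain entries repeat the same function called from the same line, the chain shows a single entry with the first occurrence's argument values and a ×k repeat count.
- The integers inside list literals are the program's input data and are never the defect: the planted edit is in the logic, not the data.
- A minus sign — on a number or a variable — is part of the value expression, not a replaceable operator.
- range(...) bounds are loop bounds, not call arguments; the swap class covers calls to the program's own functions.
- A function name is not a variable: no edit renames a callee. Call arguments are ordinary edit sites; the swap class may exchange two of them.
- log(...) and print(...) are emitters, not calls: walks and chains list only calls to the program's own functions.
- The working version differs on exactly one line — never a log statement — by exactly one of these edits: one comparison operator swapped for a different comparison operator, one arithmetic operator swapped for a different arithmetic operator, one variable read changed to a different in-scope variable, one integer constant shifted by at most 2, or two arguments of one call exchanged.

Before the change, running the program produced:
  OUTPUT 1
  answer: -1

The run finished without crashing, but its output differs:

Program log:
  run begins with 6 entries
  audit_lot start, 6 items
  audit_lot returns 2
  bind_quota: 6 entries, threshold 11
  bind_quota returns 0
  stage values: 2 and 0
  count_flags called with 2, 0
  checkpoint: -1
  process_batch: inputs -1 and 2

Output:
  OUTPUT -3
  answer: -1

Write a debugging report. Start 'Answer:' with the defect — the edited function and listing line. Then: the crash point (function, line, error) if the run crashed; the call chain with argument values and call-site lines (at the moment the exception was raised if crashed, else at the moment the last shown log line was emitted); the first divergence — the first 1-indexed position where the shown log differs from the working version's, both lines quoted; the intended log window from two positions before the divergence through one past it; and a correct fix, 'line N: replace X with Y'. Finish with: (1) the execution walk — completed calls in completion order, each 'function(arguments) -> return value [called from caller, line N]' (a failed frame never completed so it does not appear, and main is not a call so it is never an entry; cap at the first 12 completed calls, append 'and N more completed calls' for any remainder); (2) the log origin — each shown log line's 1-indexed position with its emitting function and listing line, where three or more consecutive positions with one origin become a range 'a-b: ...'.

Answer: the defect is in process_batch at line 34.
Key fact: Every logged value matches the working version; the printed result is what differs.
Call chain: main -> process_batch(-1, 2) (called at line 43).
First divergence: none (the log streams are identical).
Execution walk:
  audit_lot([7, 11, 2, 4, 6, 7]) -> 2  [called from merge_totals, line 26]
  bind_quota([7, 11, 2, 4, 6, 7], 11) -> 0  [called from merge_totals, line 27]
  count_flags(2, 0) -> -1  [called from merge_totals, line 29]
  merge_totals([7, 11, 2, 4, 6, 7], 11) -> -1  [called from main, line 41]
  process_batch(-1, 2) -> -3  [called from main, line 43]
Log line origins:
  1: logged in main at line 40
  2: logged in audit_lot at line 2
  3: logged in audit_lot at line 7
  4: logged in bind_quota at line 11
  5: logged in bind_quota at line 16
  6: logged in merge_totals at line 28
  7: logged in count_flags at line 20
  8: logged in main at line 42
  9: logged in process_batch at line 32
A correct fix: line 34: replace `-` with `%`.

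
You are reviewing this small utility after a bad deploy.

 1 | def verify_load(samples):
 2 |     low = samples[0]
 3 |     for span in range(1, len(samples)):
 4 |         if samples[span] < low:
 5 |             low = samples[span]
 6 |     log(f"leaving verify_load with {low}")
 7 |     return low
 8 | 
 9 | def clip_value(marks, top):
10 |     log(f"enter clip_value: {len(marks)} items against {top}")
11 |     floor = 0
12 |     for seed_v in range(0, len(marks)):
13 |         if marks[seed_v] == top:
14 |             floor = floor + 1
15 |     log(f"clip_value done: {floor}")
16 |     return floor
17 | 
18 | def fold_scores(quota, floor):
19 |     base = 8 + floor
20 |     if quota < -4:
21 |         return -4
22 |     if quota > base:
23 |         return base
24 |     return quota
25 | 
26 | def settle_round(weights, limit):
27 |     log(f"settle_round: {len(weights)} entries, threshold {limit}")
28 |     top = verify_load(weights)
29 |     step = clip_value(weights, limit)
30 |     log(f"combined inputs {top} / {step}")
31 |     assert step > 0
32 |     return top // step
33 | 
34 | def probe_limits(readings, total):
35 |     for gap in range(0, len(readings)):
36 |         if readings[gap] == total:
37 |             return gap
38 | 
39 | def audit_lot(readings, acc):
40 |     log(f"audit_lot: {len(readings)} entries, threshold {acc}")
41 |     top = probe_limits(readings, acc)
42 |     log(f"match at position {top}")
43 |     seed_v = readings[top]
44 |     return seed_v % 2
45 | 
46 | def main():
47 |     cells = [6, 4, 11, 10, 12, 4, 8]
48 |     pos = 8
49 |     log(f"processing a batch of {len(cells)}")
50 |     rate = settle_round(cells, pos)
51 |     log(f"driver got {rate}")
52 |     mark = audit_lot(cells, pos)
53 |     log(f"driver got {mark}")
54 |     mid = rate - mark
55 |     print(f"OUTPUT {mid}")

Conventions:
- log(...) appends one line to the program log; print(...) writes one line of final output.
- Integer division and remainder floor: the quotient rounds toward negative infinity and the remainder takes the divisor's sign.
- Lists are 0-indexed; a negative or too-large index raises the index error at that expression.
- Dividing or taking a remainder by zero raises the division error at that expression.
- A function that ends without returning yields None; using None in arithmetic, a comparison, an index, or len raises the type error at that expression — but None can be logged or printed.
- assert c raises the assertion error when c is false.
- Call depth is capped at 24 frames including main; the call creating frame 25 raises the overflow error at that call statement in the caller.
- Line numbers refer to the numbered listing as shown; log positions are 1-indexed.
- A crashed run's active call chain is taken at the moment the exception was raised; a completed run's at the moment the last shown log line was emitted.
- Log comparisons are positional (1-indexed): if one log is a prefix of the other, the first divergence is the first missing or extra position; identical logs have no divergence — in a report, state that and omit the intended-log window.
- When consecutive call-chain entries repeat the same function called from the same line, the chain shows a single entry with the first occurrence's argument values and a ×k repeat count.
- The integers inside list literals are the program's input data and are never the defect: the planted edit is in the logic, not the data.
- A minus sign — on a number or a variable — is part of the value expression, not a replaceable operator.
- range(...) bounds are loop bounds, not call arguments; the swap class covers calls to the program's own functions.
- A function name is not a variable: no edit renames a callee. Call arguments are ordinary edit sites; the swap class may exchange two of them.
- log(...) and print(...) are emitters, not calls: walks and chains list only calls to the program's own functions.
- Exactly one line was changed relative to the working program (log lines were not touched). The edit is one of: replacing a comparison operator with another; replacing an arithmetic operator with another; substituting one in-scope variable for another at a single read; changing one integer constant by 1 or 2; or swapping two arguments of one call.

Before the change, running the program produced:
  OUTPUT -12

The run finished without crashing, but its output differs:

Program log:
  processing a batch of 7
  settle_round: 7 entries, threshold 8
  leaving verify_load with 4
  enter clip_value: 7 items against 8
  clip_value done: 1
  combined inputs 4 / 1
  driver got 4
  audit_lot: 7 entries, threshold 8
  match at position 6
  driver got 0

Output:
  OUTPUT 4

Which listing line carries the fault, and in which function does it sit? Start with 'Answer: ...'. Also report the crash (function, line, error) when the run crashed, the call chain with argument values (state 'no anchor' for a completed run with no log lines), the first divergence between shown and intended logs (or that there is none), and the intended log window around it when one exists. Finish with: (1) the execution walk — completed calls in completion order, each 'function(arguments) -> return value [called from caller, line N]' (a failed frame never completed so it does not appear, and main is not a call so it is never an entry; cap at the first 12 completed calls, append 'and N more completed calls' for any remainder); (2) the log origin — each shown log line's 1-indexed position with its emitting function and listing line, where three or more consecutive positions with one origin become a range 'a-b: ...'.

Answer: the defect is in audit_lot at line 44.
Core observation: At log position 10 the runs split — shown 'driver got 0', but the working version logs 'driver got 16'.
Call chain: main.
First divergence: position 10 — shown 'driver got 0', intended 'driver got 16'.
Intended log window:
  8: audit_lot: 7 entries, threshold 8
  9: match at position 6
  10: driver got 16
Execution walk:
  verify_load([6, 4, 11, 10, 12, 4, 8]) -> 4  [called from settle_round, line 28]
  clip_value([6, 4, 11, 10, 12, 4, 8], 8) -> 1  [called from settle_round, line 29]
  settle_round([6, 4, 11, 10, 12, 4, 8], 8) -> 4  [called from main, line 50]
  probe_limits([6, 4, 11, 10, 12, 4, 8], 8) -> 6  [called from audit_lot, line 41]
  audit_lot([6, 4, 11, 10, 12, 4, 8], 8) -> 0  [called from main, line 52]
Origin of each log line:
  1: emitted by main (line 49)
  2: emitted by settle_round (line 27)
  3: emitted by verify_load (line 6)
  4: emitted by clip_value (line 10)
  5: emitted by clip_value (line 15)
  6: emitted by settle_round (line 30)
  7: emitted by main (line 51)
  8: emitted by audit_lot (line 40)
  9: emitted by audit_lot (line 42)
  10: emitted by main (line 53)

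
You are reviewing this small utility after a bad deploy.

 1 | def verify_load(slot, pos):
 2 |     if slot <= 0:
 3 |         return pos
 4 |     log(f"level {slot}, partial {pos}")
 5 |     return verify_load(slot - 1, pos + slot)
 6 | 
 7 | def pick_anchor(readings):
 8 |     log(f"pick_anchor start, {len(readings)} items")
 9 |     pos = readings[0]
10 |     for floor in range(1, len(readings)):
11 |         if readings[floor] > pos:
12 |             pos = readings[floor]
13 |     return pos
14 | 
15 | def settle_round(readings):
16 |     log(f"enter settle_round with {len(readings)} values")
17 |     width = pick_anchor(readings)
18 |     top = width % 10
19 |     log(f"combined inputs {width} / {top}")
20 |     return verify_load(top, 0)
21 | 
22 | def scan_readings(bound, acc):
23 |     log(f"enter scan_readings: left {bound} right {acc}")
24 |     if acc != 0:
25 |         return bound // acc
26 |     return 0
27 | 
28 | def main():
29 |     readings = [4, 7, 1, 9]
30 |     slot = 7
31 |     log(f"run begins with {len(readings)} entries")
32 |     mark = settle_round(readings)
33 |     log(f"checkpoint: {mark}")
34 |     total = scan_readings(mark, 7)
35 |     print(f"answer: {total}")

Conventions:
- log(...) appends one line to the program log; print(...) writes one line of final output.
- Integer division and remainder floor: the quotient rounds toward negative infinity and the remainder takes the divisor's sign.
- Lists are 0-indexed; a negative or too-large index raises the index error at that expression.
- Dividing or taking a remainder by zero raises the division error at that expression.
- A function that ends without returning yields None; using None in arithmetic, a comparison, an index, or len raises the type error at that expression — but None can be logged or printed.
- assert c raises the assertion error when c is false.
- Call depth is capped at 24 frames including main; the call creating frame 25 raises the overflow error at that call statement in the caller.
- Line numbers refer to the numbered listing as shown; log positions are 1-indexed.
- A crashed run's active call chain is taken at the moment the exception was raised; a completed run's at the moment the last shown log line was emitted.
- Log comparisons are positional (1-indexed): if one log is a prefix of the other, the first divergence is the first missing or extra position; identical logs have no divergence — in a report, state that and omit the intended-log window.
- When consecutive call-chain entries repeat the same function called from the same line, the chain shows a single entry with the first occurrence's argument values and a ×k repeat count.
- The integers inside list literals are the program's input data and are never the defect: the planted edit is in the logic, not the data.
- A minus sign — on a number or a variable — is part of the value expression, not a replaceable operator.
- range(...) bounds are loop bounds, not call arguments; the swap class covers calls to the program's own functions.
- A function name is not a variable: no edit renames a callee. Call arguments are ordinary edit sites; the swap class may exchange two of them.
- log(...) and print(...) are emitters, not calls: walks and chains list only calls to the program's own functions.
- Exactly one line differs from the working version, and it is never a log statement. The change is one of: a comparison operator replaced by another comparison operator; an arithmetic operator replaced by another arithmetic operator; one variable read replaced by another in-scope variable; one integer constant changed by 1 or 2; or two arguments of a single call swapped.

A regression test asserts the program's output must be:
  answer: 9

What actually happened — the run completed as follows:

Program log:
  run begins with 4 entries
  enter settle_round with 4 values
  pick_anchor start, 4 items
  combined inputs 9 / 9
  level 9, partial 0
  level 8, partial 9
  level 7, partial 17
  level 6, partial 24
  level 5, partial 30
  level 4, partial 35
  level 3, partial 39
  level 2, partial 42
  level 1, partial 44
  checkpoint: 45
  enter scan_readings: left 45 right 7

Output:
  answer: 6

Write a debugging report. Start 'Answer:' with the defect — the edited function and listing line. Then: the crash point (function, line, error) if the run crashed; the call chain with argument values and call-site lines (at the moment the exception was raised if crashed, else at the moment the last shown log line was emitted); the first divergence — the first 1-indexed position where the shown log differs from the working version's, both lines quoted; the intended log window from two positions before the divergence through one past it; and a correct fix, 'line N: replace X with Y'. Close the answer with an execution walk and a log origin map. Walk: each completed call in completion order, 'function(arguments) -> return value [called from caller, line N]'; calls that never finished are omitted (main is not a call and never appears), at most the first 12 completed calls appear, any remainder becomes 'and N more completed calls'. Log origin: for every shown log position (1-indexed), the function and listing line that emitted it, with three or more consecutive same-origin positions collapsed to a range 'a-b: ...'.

Answer: the defect is in main at line 34.
The tell: The log first diverges at position 15: the faulty run prints 'enter scan_readings: left 45 right 7' where the working version prints 'enter scan_readings: left 45 right 5'.
Call chain: main -> scan_readings(45, 7) (called at line 34).
First divergence: position 15 — shown 'enter scan_readings: left 45 right 7', intended 'enter scan_readings: left 45 right 5'.
Intended log window:
  13: level 1, partial 44
  14: checkpoint: 45
  15: enter scan_readings: left 45 right 5
Execution walk:
  pick_anchor([4, 7, 1, 9]) -> 9  [called from settle_round, line 17]
  verify_load(0, 45) -> 45  [called from verify_load, line 5]
  verify_load(1, 44) -> 45  [called from verify_load, line 5]
  verify_load(2, 42) -> 45  [called from verify_load, line 5]
  verify_load(3, 39) -> 45  [called from verify_load, line 5]
  verify_load(4, 35) -> 45  [called from verify_load, line 5]
  verify_load(5, 30) -> 45  [called from verify_load, line 5]
  verify_load(6, 24) -> 45  [called from verify_load, line 5]
  verify_load(7, 17) -> 45  [called from verify_load, line 5]
  verify_load(8, 9) -> 45  [called from verify_load, line 5]
  verify_load(9, 0) -> 45  [called from settle_round, line 20]
  settle_round([4, 7, 1, 9]) -> 45  [called from main, line 32]
  ... and 1 more completed call
Origin of each log line:
  1: from main, line 31
  2: from settle_round, line 16
  3: from pick_anchor, line 8
  4: from settle_round, line 19
  5-13: from verify_load, line 4
  14: from main, line 33
  15: from scan_readings, line 23
A correct fix: line 34: replace `7` with `5`.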